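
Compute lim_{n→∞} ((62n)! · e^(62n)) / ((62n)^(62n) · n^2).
lim = 0

Stirling: (62n)! ~ sqrt(2π·62n) · (62n/e)^(62n). Hence
  (62n)! · e^(62n) / (62n)^(62n) ~ sqrt(2π·62n).
Dividing by n^2: sqrt(2π·62n) / n^2 = sqrt(2π·62) · n^((1−4)/2), so the expression behaves like sqrt(2π·62) · n^((1−4)/2) → 0.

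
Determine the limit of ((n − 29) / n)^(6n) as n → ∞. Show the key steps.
lim = e^(−174)

Rewrite as (1 − 29/n)^(6n). By the standard limit (1 + x/n)^n → e^x, we have (1 − 29/n)^n → e^(−29), and raising to the 6th power gives e^(−174).
More precisely, ln[(1 − 29/n)^(6n)] = 6n · ln(1 − 29/n) = 6n · (-29/n + O(1/n^2)) = -174 + O(1/n) → -174.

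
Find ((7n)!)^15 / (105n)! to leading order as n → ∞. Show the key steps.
((7n)!)^15/(105n)! ~ ((2π·7n)^(14/2) / sqrt(15)) · 15^(−15·7n)  →  0

Write N = 7n. Stirling: N! ~ sqrt(2π N)(N/e)^N and (15N)! ~ sqrt(2π·15N)·(15N/e)^(15N).
  (N!)^15/(15N)! ~ (2π N)^(15/2) (N/e)^(15N) / [sqrt(2π·15N) (15N/e)^(15N)]
     = (2π N)^(15/2) / sqrt(2π·15N) · (N/(15N))^(15N)
     = (2π N)^((15−1)/2) / sqrt(15) · 15^(−15N).
Since 15^15 > 1, the factor 15^(−15N) decays exponentially, so the ratio → 0. Substituting N = 7n gives the stated form.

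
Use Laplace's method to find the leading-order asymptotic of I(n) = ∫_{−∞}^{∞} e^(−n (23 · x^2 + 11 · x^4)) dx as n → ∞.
I(n) ~ sqrt(π/(23n))

φ(x) = 23 · x^2 + 11 · x^4 has its unique global minimum at x* = 0 (since φ'(x) = 46x + 44x^3 = 0 only at x = 0 for real x with both coefficients positive, and φ → ∞ as |x| → ∞). At x* = 0, φ(0) = 0 and φ''(0) = 46. Laplace's method then gives
  I(n) ~ sqrt(2π / (n · φ''(0))) · e^(−n φ(0)) = sqrt(2π / (46n)) = sqrt(π/(23n)).
The 11 · x^4 term contributes only at subleading order (an O(1/n) relative correction).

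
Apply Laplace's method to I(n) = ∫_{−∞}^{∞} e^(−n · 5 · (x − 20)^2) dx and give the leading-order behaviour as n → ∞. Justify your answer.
I(n) = sqrt(π/(5n))

Here φ(x) = 5 · (x − 20)^2 has its unique minimum at x* = 20 with φ(x*) = 0 and φ''(x*) = 10. Laplace's method gives
  I(n) ~ e^(−n φ(x*)) · sqrt(2π / (n · φ''(x*))) = sqrt(2π / (10n)) = sqrt(π/(5n)).
This is exact: substituting u = (x − 20)·sqrt(5n) gives I(n) = (1/sqrt(5n)) ∫_{−∞}^{∞} e^(−u^2) du = sqrt(π/(5n)).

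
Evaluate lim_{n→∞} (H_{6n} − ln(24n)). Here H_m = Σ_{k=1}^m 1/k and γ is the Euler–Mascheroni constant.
lim = −ln 4 + γ

By Euler-Maclaurin, H_m = ln m + γ + O(1/m). So
  H_{6n} − ln(24n) = ln(6n) + γ − ln(24n) + O(1/n)
                       = ln(6/24) + γ + O(1/n).
Hence the limit is ln(6/24) + γ (= −ln 4).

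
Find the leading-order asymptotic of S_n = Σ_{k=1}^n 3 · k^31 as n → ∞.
S_n ~ 3 · n^32 / 32

By integral comparison (Euler-Maclaurin), Σ_{k=1}^n 3 · k^31 = 3 · ∫_0^n x^31 dx + O(n^31) = 3 · n^32/32 + O(n^31). (Equivalently, Faulhaber's formula gives the same leading term.)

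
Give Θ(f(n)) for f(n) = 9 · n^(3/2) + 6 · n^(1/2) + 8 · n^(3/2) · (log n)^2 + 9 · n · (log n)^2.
f(n) ∈ Θ(n^(3/2) · (log n)^2)

Compare the terms by growth order. For large n, n^a · (log n)^b dominates n^a' · (log n)^b' iff a > a', or (a = a' and b > b'). Ranking the 4 terms shows the dominant one is 8 · n^(3/2) · (log n)^2. Hence f(n) ∈ Θ(n^(3/2) · (log n)^2).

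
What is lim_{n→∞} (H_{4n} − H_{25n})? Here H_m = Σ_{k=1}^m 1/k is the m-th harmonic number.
lim = ln(4/25)

Euler-Maclaurin gives H_m = ln m + γ + 1/(2m) + O(1/m^2). The γ and O(1/m) terms cancel in the difference:
  H_{4n} − H_{25n} = ln(4n) − ln(25n) + O(1/n) = ln(4/25) + O(1/n).
Hence the limit is ln(4/25).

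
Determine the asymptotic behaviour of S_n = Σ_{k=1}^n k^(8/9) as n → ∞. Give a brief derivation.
S_n ~ (9/17) · n^(17/9)

Integral comparison: Σ_{k=1}^n k^(8/9) = ∫_0^n x^(8/9) dx + O(n^(8/9)). The integral is n^(1 + 8/9) / (1 + 8/9) = n^((8+9)/9) / ((8+9)/9) = (9/17) · n^(17/9).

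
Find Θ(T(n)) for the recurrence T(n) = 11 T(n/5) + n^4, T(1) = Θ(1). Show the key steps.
T(n) = Θ(n^4)

log_5 11 ≈ 1.490. f(n) = n^4 dominates n^(log_5 11) since 4 > 1.490, and the regularity condition a·f(n/b) = 11·(n/5)^4 = (11/625)·n^4 ≤ c·f(n) holds with c = 11/625 ≈ 0.0176 < 1. So this is Case 3: T(n) = Θ(f(n)) = Θ(n^4).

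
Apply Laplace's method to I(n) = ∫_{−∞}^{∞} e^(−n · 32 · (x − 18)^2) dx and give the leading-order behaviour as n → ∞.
I(n) = sqrt(π/(32n))

Here φ(x) = 32 · (x − 18)^2 has its unique minimum at x* = 18 with φ(x*) = 0 and φ''(x*) = 64. Laplace's method gives
  I(n) ~ e^(−n φ(x*)) · sqrt(2π / (n · φ''(x*))) = sqrt(2π / (64n)) = sqrt(π/(32n)).
This is exact: substituting u = (x − 18)·sqrt(32n) gives I(n) = (1/sqrt(32n)) ∫_{−∞}^{∞} e^(−u^2) du = sqrt(π/(32n)).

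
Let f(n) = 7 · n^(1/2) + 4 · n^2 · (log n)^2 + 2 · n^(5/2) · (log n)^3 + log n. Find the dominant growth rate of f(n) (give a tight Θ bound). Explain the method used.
f(n) ∈ Θ(n^(5/2) · (log n)^3)

Compare the terms by growth order. For large n, n^a · (log n)^b dominates n^a' · (log n)^b' iff a > a', or (a = a' and b > b'). Ranking the 4 terms shows the dominant one is 2 · n^(5/2) · (log n)^3. Hence f(n) ∈ Θ(n^(5/2) · (log n)^3).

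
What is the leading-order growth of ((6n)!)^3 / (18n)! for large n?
((6n)!)^3/(18n)! ~ ((2π·6n)^(2/2) / sqrt(3)) · 3^(−3·6n)  →  0

Write N = 6n. Stirling: N! ~ sqrt(2π N)(N/e)^N and (3N)! ~ sqrt(2π·3N)·(3N/e)^(3N).
  (N!)^3/(3N)! ~ (2π N)^(3/2) (N/e)^(3N) / [sqrt(2π·3N) (3N/e)^(3N)]
     = (2π N)^(3/2) / sqrt(2π·3N) · (N/(3N))^(3N)
     = (2π N)^((3−1)/2) / sqrt(3) · 3^(−3N).
Since 3^3 > 1, the factor 3^(−3N) decays exponentially, so the ratio → 0. Substituting N = 6n gives the stated form.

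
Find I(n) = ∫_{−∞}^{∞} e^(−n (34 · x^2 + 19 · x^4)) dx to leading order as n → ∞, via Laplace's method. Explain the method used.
I(n) ~ sqrt(π/(34n))

φ(x) = 34 · x^2 + 19 · x^4 has its unique global minimum at x* = 0 (since φ'(x) = 68x + 76x^3 = 0 only at x = 0 for real x with both coefficients positive, and φ → ∞ as |x| → ∞). At x* = 0, φ(0) = 0 and φ''(0) = 68. Laplace's method then gives
  I(n) ~ sqrt(2π / (n · φ''(0))) · e^(−n φ(0)) = sqrt(2π / (68n)) = sqrt(π/(34n)).
The 19 · x^4 term contributes only at subleading order (an O(1/n) relative correction).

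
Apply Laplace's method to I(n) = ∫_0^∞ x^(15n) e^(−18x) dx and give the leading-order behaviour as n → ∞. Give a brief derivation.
I(n) ~ (sqrt(2π·15n) / 18) · (15n/(18e))^(15n)

Write the integrand as exp(15n ln x − 18x) and set f(x) = 15n ln x − 18x. Then f'(x) = 15n/x − 18 = 0 at x* = 15n/18, and f''(x*) = −15n/x*^2 = −18^2/(15n). Laplace's method (interior maximum) gives
  I(n) ~ e^(f(x*)) · sqrt(2π / |f''(x*)|)
        = exp(15n ln(15n/18) − 15n) · sqrt(2π · 15n / 18^2)
        = (15n/18)^(15n) e^(−15n) · sqrt(2π·15n) / 18
        = (sqrt(2π·15n) / 18) · (15n/(18e))^(15n).
This matches Γ(15n+1)/18^(15n+1) with Stirling applied to Γ.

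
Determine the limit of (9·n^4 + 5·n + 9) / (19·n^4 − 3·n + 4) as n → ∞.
lim = 9/19

For large n the leading n^4 terms dominate both numerator and denominator. Dividing top and bottom by n^4, every other term tends to 0, leaving 9/19.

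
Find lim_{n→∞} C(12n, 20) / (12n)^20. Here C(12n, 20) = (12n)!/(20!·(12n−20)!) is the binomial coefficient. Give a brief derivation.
lim = 1/20! = 1/2432902008176640000

With N = 12n → ∞: C(N, 20) / N^20 = [N(N−1)…(N−19)] / (20! · N^20) = (1/20!) · 1 · (1 − 1/(12n)) · … · (1 − 19/(12n)). Each factor → 1 as N → ∞, so the limit is 1/20! = 1/2432902008176640000.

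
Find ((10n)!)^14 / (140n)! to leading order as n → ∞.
((10n)!)^14/(140n)! ~ ((2π·10n)^(13/2) / sqrt(14)) · 14^(−14·10n)  →  0

Write N = 10n. Stirling: N! ~ sqrt(2π N)(N/e)^N and (14N)! ~ sqrt(2π·14N)·(14N/e)^(14N).
  (N!)^14/(14N)! ~ (2π N)^(14/2) (N/e)^(14N) / [sqrt(2π·14N) (14N/e)^(14N)]
     = (2π N)^(14/2) / sqrt(2π·14N) · (N/(14N))^(14N)
     = (2π N)^((14−1)/2) / sqrt(14) · 14^(−14N).
Since 14^14 > 1, the factor 14^(−14N) decays exponentially, so the ratio → 0. Substituting N = 10n gives the stated form.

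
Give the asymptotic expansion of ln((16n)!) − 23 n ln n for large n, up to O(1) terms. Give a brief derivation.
ln((16n)!) − 23 n ln n = −7 n ln n + 16(ln 16 − 1) n + (1/2) ln(2π·16n) + O(1/n)

Stirling: ln((16n)!) = 16n ln(16n) − 16n + (1/2) ln(2π·16n) + O(1/n).
Expand 16n ln(16n) = 16n (ln n + ln 16) = 16n ln n + 16n ln 16.
Subtract 23n ln n: leading term is (16 − 23) n ln n = −7 n ln n. The next term is 16n ln 16 − 16n = 16(ln 16 − 1) n. Then the (1/2) ln(2π·16n) correction.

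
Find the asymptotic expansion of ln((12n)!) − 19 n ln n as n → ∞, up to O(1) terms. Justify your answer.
ln((12n)!) − 19 n ln n = −7 n ln n + 12(ln 12 − 1) n + (1/2) ln(2π·12n) + O(1/n)

Stirling: ln((12n)!) = 12n ln(12n) − 12n + (1/2) ln(2π·12n) + O(1/n).
Expand 12n ln(12n) = 12n (ln n + ln 12) = 12n ln n + 12n ln 12.
Subtract 19n ln n: leading term is (12 − 19) n ln n = −7 n ln n. The next term is 12n ln 12 − 12n = 12(ln 12 − 1) n. Then the (1/2) ln(2π·12n) correction.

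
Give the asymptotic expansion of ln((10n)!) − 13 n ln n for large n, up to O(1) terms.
ln((10n)!) − 13 n ln n = −3 n ln n + 10(ln 10 − 1) n + (1/2) ln(2π·10n) + O(1/n)

Stirling: ln((10n)!) = 10n ln(10n) − 10n + (1/2) ln(2π·10n) + O(1/n).
Expand 10n ln(10n) = 10n (ln n + ln 10) = 10n ln n + 10n ln 10.
Subtract 13n ln n: leading term is (10 − 13) n ln n = −3 n ln n. The next term is 10n ln 10 − 10n = 10(ln 10 − 1) n. Then the (1/2) ln(2π·10n) correction.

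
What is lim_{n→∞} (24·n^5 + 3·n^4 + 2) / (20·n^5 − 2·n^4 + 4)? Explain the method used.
lim = 24/20 = 6/5

For large n the leading n^5 terms dominate both numerator and denominator. Dividing top and bottom by n^5, every other term tends to 0, leaving 24/20 = 6/5.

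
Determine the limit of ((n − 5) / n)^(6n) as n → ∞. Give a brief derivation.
lim = e^(−30)

Rewrite as (1 − 5/n)^(6n). By the standard limit (1 + x/n)^n → e^x, we have (1 − 5/n)^n → e^(−5), and raising to the 6th power gives e^(−30).
More precisely, ln[(1 − 5/n)^(6n)] = 6n · ln(1 − 5/n) = 6n · (-5/n + O(1/n^2)) = -30 + O(1/n) → -30.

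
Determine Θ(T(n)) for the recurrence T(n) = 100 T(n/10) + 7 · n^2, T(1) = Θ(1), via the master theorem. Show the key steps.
T(n) = Θ(n^2 log n)

log_10 100 = 2, and f(n) = 7 · n^2 = Θ(n^(log_10 100)). This is Case 2 of the master theorem: T(n) = Θ(f(n) · log n) = Θ(n^2 log n).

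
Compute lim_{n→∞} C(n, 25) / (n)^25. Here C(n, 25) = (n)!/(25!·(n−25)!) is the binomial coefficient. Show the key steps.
lim = 1/25! = 1/15511210043330985984000000

With N = n → ∞: C(N, 25) / N^25 = [N(N−1)…(N−24)] / (25! · N^25) = (1/25!) · 1 · (1 − 1/n) · … · (1 − 24/n). Each factor → 1 as N → ∞, so the limit is 1/25! = 1/15511210043330985984000000.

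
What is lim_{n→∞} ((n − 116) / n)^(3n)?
lim = e^(−348)

Rewrite as (1 − 116/n)^(3n). By the standard limit (1 + x/n)^n → e^x, we have (1 − 116/n)^n → e^(−116), and raising to the 3rd power gives e^(−348).
More precisely, ln[(1 − 116/n)^(3n)] = 3n · ln(1 − 116/n) = 3n · (-116/n + O(1/n^2)) = -348 + O(1/n) → -348.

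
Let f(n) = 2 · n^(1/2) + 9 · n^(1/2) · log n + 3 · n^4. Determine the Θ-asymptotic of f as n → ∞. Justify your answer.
f(n) ∈ Θ(n^4)

Compare the terms by growth order. For large n, n^a · (log n)^b dominates n^a' · (log n)^b' iff a > a', or (a = a' and b > b'). Ranking the 3 terms shows the dominant one is 3 · n^4. Hence f(n) ∈ Θ(n^4).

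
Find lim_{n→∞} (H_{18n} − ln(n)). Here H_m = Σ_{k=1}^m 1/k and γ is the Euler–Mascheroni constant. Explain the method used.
lim = ln 18 + γ

By Euler-Maclaurin, H_m = ln m + γ + O(1/m). So
  H_{18n} − ln(n) = ln(18n) + γ − ln(n) + O(1/n)
                       = ln(18/1) + γ + O(1/n).
Hence the limit is ln(18/1) + γ.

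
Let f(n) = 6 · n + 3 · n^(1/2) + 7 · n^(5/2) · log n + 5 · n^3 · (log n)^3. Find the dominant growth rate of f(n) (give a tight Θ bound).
f(n) ∈ Θ(n^3 · (log n)^3)

Compare the terms by growth order. For large n, n^a · (log n)^b dominates n^a' · (log n)^b' iff a > a', or (a = a' and b > b'). Ranking the 4 terms shows the dominant one is 5 · n^3 · (log n)^3. Hence f(n) ∈ Θ(n^3 · (log n)^3).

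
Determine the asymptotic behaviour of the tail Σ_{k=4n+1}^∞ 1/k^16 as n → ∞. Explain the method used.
Σ_{k>4n} 1/k^16 ~ 1/(15 · (4n)^15)

Compare to the integral: ∫_{4n}^∞ x^(−16) dx = [−x^(−15)/15]_{4n}^∞ = 1/((16−1)·(4n)^15). Euler-Maclaurin then gives
  Σ_{k>4n} 1/k^16 = ∫_{4n}^∞ dx/x^16 − 1/(2·(4n)^16) + O(1/(4n)^17).
(Equivalently this is ζ(16) − Σ_{k≤4n} 1/k^16.)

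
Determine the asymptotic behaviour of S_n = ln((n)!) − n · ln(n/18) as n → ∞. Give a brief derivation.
S_n ~ n · (ln 18 − 1) + O(ln n)

Stirling: ln((n)!) = n ln(n) − n + O(ln n).
  S_n = n ln(n) − n − n ln(n/18) + O(ln n)
      = n ln(n) − n ln n + n ln 18 − n + O(ln n)
      = n ln 18 − n + O(ln n)
      = n (ln 18 − 1) + O(ln n).
Numerically ln(18) − 1 ≈ 1.8904.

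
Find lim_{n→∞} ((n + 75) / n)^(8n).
lim = e^600

Rewrite as (1 + 75/n)^(8n). By the standard limit (1 + x/n)^n → e^x, we have (1 + 75/n)^n → e^75, and raising to the 8th power gives e^600.
More precisely, ln[(1 + 75/n)^(8n)] = 8n · ln(1 + 75/n) = 8n · (75/n + O(1/n^2)) = 600 + O(1/n) → 600.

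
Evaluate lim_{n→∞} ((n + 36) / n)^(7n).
lim = e^252

Rewrite as (1 + 36/n)^(7n). By the standard limit (1 + x/n)^n → e^x, we have (1 + 36/n)^n → e^36, and raising to the 7th power gives e^252.
More precisely, ln[(1 + 36/n)^(7n)] = 7n · ln(1 + 36/n) = 7n · (36/n + O(1/n^2)) = 252 + O(1/n) → 252.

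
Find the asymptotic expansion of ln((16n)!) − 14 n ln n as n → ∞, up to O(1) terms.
ln((16n)!) − 14 n ln n = 2 n ln n + 16(ln 16 − 1) n + (1/2) ln(2π·16n) + O(1/n)

Stirling: ln((16n)!) = 16n ln(16n) − 16n + (1/2) ln(2π·16n) + O(1/n).
Expand 16n ln(16n) = 16n (ln n + ln 16) = 16n ln n + 16n ln 16.
Subtract 14n ln n: leading term is (16 − 14) n ln n = 2 n ln n. The next term is 16n ln 16 − 16n = 16(ln 16 − 1) n. Then the (1/2) ln(2π·16n) correction.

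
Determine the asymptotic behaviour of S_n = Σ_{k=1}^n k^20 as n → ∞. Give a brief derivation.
S_n ~ n^21 / 21

By integral comparison (Euler-Maclaurin), Σ_{k=1}^n k^20 = ∫_0^n x^20 dx + O(n^20) = n^21/21 + O(n^20). (Equivalently, Faulhaber's formula gives the same leading term.)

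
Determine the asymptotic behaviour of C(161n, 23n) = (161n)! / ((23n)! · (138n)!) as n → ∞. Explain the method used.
C(161n, 23n) ~ (823543/46656)^(23n) · sqrt(7/(12π·23n))

Write N = 23n. Apply Stirling to each factorial:
  (7N)! ~ sqrt(2π·7N) · (7N/e)^(7N),
  N! ~ sqrt(2π N) · (N/e)^N,
  (6N)! ~ sqrt(2π·6N) · (6N/e)^(6N).
The exponential factors combine to (7N)^(7N) / (N^N · (6N)^(6N)) = 7^(7N)/6^(6N) = (7^7/6^6)^N = (823543/46656)^N.
The square-root prefactors combine to sqrt(2π·7N) / (sqrt(2π N)·sqrt(2π·6N)) = sqrt(7 / (2π·6·N)) = sqrt(7/(12π·23n)).
Substituting N = 23n: C(161n, 23n) ~ (823543/46656)^(23n) · sqrt(7/(12π·23n)).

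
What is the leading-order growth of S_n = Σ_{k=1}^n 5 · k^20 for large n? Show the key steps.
S_n ~ 5 · n^21 / 21

By integral comparison (Euler-Maclaurin), Σ_{k=1}^n 5 · k^20 = 5 · ∫_0^n x^20 dx + O(n^20) = 5 · n^21/21 + O(n^20). (Equivalently, Faulhaber's formula gives the same leading term.)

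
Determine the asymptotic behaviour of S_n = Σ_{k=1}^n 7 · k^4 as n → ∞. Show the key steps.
S_n ~ 7 · n^5 / 5

By integral comparison (Euler-Maclaurin), Σ_{k=1}^n 7 · k^4 = 7 · ∫_0^n x^4 dx + O(n^4) = 7 · n^5/5 + O(n^4). (Equivalently, Faulhaber's formula gives the same leading term.)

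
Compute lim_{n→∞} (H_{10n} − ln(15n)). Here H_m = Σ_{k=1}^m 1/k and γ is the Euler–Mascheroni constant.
lim = ln(2/3) + γ

By Euler-Maclaurin, H_m = ln m + γ + O(1/m). So
  H_{10n} − ln(15n) = ln(10n) + γ − ln(15n) + O(1/n)
                       = ln(10/15) + γ + O(1/n).
Hence the limit is ln(10/15) + γ (= ln(2/3)).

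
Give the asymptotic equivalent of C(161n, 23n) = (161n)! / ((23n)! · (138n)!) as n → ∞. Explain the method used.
C(161n, 23n) ~ (823543/46656)^(23n) · sqrt(7/(12π·23n))

Write N = 23n. Apply Stirling to each factorial:
  (7N)! ~ sqrt(2π·7N) · (7N/e)^(7N),
  N! ~ sqrt(2π N) · (N/e)^N,
  (6N)! ~ sqrt(2π·6N) · (6N/e)^(6N).
The exponential factors combine to (7N)^(7N) / (N^N · (6N)^(6N)) = 7^(7N)/6^(6N) = (7^7/6^6)^N = (823543/46656)^N.
The square-root prefactors combine to sqrt(2π·7N) / (sqrt(2π N)·sqrt(2π·6N)) = sqrt(7 / (2π·6·N)) = sqrt(7/(12π·23n)).
Substituting N = 23n: C(161n, 23n) ~ (823543/46656)^(23n) · sqrt(7/(12π·23n)).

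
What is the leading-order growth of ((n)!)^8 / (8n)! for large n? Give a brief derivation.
((n)!)^8/(8n)! ~ ((2π·n)^(7/2) / sqrt(8)) · 8^(−8·n)  →  0

Write N = n. Stirling: N! ~ sqrt(2π N)(N/e)^N and (8N)! ~ sqrt(2π·8N)·(8N/e)^(8N).
  (N!)^8/(8N)! ~ (2π N)^(8/2) (N/e)^(8N) / [sqrt(2π·8N) (8N/e)^(8N)]
     = (2π N)^(8/2) / sqrt(2π·8N) · (N/(8N))^(8N)
     = (2π N)^((8−1)/2) / sqrt(8) · 8^(−8N).
Since 8^8 > 1, the factor 8^(−8N) decays exponentially, so the ratio → 0. Substituting N = n gives the stated form.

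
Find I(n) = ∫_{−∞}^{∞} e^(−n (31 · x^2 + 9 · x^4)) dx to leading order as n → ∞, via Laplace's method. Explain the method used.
I(n) ~ sqrt(π/(31n))

φ(x) = 31 · x^2 + 9 · x^4 has its unique global minimum at x* = 0 (since φ'(x) = 62x + 36x^3 = 0 only at x = 0 for real x with both coefficients positive, and φ → ∞ as |x| → ∞). At x* = 0, φ(0) = 0 and φ''(0) = 62. Laplace's method then gives
  I(n) ~ sqrt(2π / (n · φ''(0))) · e^(−n φ(0)) = sqrt(2π / (62n)) = sqrt(π/(31n)).
The 9 · x^4 term contributes only at subleading order (an O(1/n) relative correction).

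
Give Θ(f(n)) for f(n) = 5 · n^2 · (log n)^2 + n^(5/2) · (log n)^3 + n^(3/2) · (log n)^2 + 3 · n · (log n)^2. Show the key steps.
f(n) ∈ Θ(n^(5/2) · (log n)^3)

Compare the terms by growth order. For large n, n^a · (log n)^b dominates n^a' · (log n)^b' iff a > a', or (a = a' and b > b'). Ranking the 4 terms shows the dominant one is n^(5/2) · (log n)^3. Hence f(n) ∈ Θ(n^(5/2) · (log n)^3).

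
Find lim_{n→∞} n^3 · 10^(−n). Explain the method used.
lim = 0

Exponentials with base > 1 dominate every fixed polynomial: for any fixed c, n^c / 10^n → 0 as n → ∞ (e.g. by the ratio test, or by writing 10^n = e^(n ln 10) and noting e^(n ln 10) / n^c → ∞). Hence n^3 · 10^(−n) = n^3 / 10^n → 0.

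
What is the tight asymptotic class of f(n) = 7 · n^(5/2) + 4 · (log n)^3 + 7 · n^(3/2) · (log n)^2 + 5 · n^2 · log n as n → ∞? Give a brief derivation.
f(n) ∈ Θ(n^(5/2))

Compare the terms by growth order. For large n, n^a · (log n)^b dominates n^a' · (log n)^b' iff a > a', or (a = a' and b > b'). Ranking the 4 terms shows the dominant one is 7 · n^(5/2). Hence f(n) ∈ Θ(n^(5/2)).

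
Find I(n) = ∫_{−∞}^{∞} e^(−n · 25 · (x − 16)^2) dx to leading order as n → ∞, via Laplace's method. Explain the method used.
I(n) = sqrt(π/(25n))

Here φ(x) = 25 · (x − 16)^2 has its unique minimum at x* = 16 with φ(x*) = 0 and φ''(x*) = 50. Laplace's method gives
  I(n) ~ e^(−n φ(x*)) · sqrt(2π / (n · φ''(x*))) = sqrt(2π / (50n)) = sqrt(π/(25n)).
This is exact: substituting u = (x − 16)·sqrt(25n) gives I(n) = (1/sqrt(25n)) ∫_{−∞}^{∞} e^(−u^2) du = sqrt(π/(25n)).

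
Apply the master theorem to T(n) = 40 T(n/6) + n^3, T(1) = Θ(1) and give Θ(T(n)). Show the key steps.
T(n) = Θ(n^3)

log_6 40 ≈ 2.059. f(n) = n^3 dominates n^(log_6 40) since 3 > 2.059, and the regularity condition a·f(n/b) = 40·(n/6)^3 = (40/216)·n^3 ≤ c·f(n) holds with c = 40/216 ≈ 0.185 < 1. So this is Case 3: T(n) = Θ(f(n)) = Θ(n^3).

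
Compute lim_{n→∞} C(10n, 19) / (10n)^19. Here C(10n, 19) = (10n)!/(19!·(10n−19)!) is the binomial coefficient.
lim = 1/19! = 1/121645100408832000

With N = 10n → ∞: C(N, 19) / N^19 = [N(N−1)…(N−18)] / (19! · N^19) = (1/19!) · 1 · (1 − 1/(10n)) · … · (1 − 18/(10n)). Each factor → 1 as N → ∞, so the limit is 1/19! = 1/121645100408832000.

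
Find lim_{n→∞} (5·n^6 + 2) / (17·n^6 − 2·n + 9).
lim = 5/17

For large n the leading n^6 terms dominate both numerator and denominator. Dividing top and bottom by n^6, every other term tends to 0, leaving 5/17.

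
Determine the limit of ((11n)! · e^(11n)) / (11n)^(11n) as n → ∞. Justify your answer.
lim = ∞

Stirling: (11n)! ~ sqrt(2π·11n) · (11n/e)^(11n). Hence
  (11n)! · e^(11n) / (11n)^(11n) ~ sqrt(2π·11n) = sqrt(2π·11) · sqrt(n) → ∞.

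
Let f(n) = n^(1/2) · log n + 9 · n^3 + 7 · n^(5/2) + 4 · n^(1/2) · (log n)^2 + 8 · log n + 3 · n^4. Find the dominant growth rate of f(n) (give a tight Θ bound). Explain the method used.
f(n) ∈ Θ(n^4)

Compare the terms by growth order. For large n, n^a · (log n)^b dominates n^a' · (log n)^b' iff a > a', or (a = a' and b > b'). Ranking the 6 terms shows the dominant one is 3 · n^4. Hence f(n) ∈ Θ(n^4).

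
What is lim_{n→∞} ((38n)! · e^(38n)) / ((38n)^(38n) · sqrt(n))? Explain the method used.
lim = sqrt(2π·38)

Stirling: (38n)! ~ sqrt(2π·38n) · (38n/e)^(38n). Hence
  (38n)! · e^(38n) / (38n)^(38n) ~ sqrt(2π·38n).
Dividing by sqrt(n): sqrt(2π·38n) / sqrt(n) = sqrt(2π·38) · n^((1−1)/2), so the limit is sqrt(2π·38).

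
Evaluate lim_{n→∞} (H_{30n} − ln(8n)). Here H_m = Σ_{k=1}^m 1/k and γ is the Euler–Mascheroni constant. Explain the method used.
lim = ln(15/4) + γ

By Euler-Maclaurin, H_m = ln m + γ + O(1/m). So
  H_{30n} − ln(8n) = ln(30n) + γ − ln(8n) + O(1/n)
                       = ln(30/8) + γ + O(1/n).
Hence the limit is ln(30/8) + γ (= ln(15/4)).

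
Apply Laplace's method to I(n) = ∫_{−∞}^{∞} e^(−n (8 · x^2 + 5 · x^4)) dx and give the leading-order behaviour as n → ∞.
I(n) ~ sqrt(π/(8n))

φ(x) = 8 · x^2 + 5 · x^4 has its unique global minimum at x* = 0 (since φ'(x) = 16x + 20x^3 = 0 only at x = 0 for real x with both coefficients positive, and φ → ∞ as |x| → ∞). At x* = 0, φ(0) = 0 and φ''(0) = 16. Laplace's method then gives
  I(n) ~ sqrt(2π / (n · φ''(0))) · e^(−n φ(0)) = sqrt(2π / (16n)) = sqrt(π/(8n)).
The 5 · x^4 term contributes only at subleading order (an O(1/n) relative correction).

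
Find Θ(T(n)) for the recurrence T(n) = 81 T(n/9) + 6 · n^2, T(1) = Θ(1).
T(n) = Θ(n^2 log n)

log_9 81 = 2, and f(n) = 6 · n^2 = Θ(n^(log_9 81)). This is Case 2 of the master theorem: T(n) = Θ(f(n) · log n) = Θ(n^2 log n).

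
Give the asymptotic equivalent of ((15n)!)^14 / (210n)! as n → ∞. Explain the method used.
((15n)!)^14/(210n)! ~ ((2π·15n)^(13/2) / sqrt(14)) · 14^(−14·15n)  →  0

Write N = 15n. Stirling: N! ~ sqrt(2π N)(N/e)^N and (14N)! ~ sqrt(2π·14N)·(14N/e)^(14N).
  (N!)^14/(14N)! ~ (2π N)^(14/2) (N/e)^(14N) / [sqrt(2π·14N) (14N/e)^(14N)]
     = (2π N)^(14/2) / sqrt(2π·14N) · (N/(14N))^(14N)
     = (2π N)^((14−1)/2) / sqrt(14) · 14^(−14N).
Since 14^14 > 1, the factor 14^(−14N) decays exponentially, so the ratio → 0. Substituting N = 15n gives the stated form.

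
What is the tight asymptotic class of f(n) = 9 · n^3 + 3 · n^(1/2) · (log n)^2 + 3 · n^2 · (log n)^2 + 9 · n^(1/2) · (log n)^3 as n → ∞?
f(n) ∈ Θ(n^3)

Compare the terms by growth order. For large n, n^a · (log n)^b dominates n^a' · (log n)^b' iff a > a', or (a = a' and b > b'). Ranking the 4 terms shows the dominant one is 9 · n^3. Hence f(n) ∈ Θ(n^3).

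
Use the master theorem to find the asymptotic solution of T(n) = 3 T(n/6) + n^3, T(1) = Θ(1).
T(n) = Θ(n^3)

log_6 3 ≈ 0.613. f(n) = n^3 dominates n^(log_6 3) since 3 > 0.613, and the regularity condition a·f(n/b) = 3·(n/6)^3 = (3/216)·n^3 ≤ c·f(n) holds with c = 3/216 ≈ 0.0139 < 1. So this is Case 3: T(n) = Θ(f(n)) = Θ(n^3).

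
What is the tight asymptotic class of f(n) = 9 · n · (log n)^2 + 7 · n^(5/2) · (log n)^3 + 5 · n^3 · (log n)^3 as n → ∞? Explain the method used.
f(n) ∈ Θ(n^3 · (log n)^3)

Compare the terms by growth order. For large n, n^a · (log n)^b dominates n^a' · (log n)^b' iff a > a', or (a = a' and b > b'). Ranking the 3 terms shows the dominant one is 5 · n^3 · (log n)^3. Hence f(n) ∈ Θ(n^3 · (log n)^3).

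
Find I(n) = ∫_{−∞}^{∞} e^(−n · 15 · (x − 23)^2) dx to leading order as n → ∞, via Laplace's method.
I(n) = sqrt(π/(15n))

Here φ(x) = 15 · (x − 23)^2 has its unique minimum at x* = 23 with φ(x*) = 0 and φ''(x*) = 30. Laplace's method gives
  I(n) ~ e^(−n φ(x*)) · sqrt(2π / (n · φ''(x*))) = sqrt(2π / (30n)) = sqrt(π/(15n)).
This is exact: substituting u = (x − 23)·sqrt(15n) gives I(n) = (1/sqrt(15n)) ∫_{−∞}^{∞} e^(−u^2) du = sqrt(π/(15n)).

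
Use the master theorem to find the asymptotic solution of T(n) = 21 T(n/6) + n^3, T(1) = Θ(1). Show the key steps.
T(n) = Θ(n^3)

log_6 21 ≈ 1.699. f(n) = n^3 dominates n^(log_6 21) since 3 > 1.699, and the regularity condition a·f(n/b) = 21·(n/6)^3 = (21/216)·n^3 ≤ c·f(n) holds with c = 21/216 ≈ 0.0972 < 1. So this is Case 3: T(n) = Θ(f(n)) = Θ(n^3).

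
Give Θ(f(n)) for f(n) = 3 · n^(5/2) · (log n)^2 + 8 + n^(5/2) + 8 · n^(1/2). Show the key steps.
f(n) ∈ Θ(n^(5/2) · (log n)^2)

Compare the terms by growth order. For large n, n^a · (log n)^b dominates n^a' · (log n)^b' iff a > a', or (a = a' and b > b'). Ranking the 4 terms shows the dominant one is 3 · n^(5/2) · (log n)^2. Hence f(n) ∈ Θ(n^(5/2) · (log n)^2).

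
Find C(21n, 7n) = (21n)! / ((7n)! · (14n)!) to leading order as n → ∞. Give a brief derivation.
C(21n, 7n) ~ (27/4)^(7n) · sqrt(3/(4π·7n))

Write N = 7n. Apply Stirling to each factorial:
  (3N)! ~ sqrt(2π·3N) · (3N/e)^(3N),
  N! ~ sqrt(2π N) · (N/e)^N,
  (2N)! ~ sqrt(2π·2N) · (2N/e)^(2N).
The exponential factors combine to (3N)^(3N) / (N^N · (2N)^(2N)) = 3^(3N)/2^(2N) = (3^3/2^2)^N = (27/4)^N.
The square-root prefactors combine to sqrt(2π·3N) / (sqrt(2π N)·sqrt(2π·2N)) = sqrt(3 / (2π·2·N)) = sqrt(3/(4π·7n)).
Substituting N = 7n: C(21n, 7n) ~ (27/4)^(7n) · sqrt(3/(4π·7n)).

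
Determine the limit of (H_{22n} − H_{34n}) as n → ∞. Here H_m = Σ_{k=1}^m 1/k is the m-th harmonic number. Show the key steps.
lim = ln(22/34) = ln(11/17)

Euler-Maclaurin gives H_m = ln m + γ + 1/(2m) + O(1/m^2). The γ and O(1/m) terms cancel in the difference:
  H_{22n} − H_{34n} = ln(22n) − ln(34n) + O(1/n) = ln(22/34) + O(1/n).
Hence the limit is ln(22/34) = ln(11/17).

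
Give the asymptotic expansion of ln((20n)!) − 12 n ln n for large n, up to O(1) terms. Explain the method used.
ln((20n)!) − 12 n ln n = 8 n ln n + 20(ln 20 − 1) n + (1/2) ln(2π·20n) + O(1/n)

Stirling: ln((20n)!) = 20n ln(20n) − 20n + (1/2) ln(2π·20n) + O(1/n).
Expand 20n ln(20n) = 20n (ln n + ln 20) = 20n ln n + 20n ln 20.
Subtract 12n ln n: leading term is (20 − 12) n ln n = 8 n ln n. The next term is 20n ln 20 − 20n = 20(ln 20 − 1) n. Then the (1/2) ln(2π·20n) correction.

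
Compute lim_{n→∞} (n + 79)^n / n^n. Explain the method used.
lim = e^79

Rewrite as (1 + 79/n)^(n). By the standard limit (1 + x/n)^n → e^x, we have (1 + 79/n)^n → e^79, and raising to the 1st power gives e^79.
More precisely, ln[(1 + 79/n)^(n)] = n · ln(1 + 79/n) = n · (79/n + O(1/n^2)) = 79 + O(1/n) → 79.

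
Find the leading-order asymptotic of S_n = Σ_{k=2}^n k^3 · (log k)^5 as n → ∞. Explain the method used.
S_n ~ n^4 · (log n)^5 / 4

By integral comparison, S_n = ∫_1^n x^3 · (log x)^5 dx + O(n^3 · (log n)^5). For the integral, the leading term of ∫_1^n x^3 (log x)^5 dx is n^4/4 · (log n)^5 (by repeated integration by parts; each step lowers the log-exponent and produces a relatively O(1/log n) correction). Hence S_n ~ n^4 · (log n)^5 / 4.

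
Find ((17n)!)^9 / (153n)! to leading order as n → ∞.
((17n)!)^9/(153n)! ~ ((2π·17n)^(8/2) / 3) · 9^(−9·17n)  →  0

Write N = 17n. Stirling: N! ~ sqrt(2π N)(N/e)^N and (9N)! ~ sqrt(2π·9N)·(9N/e)^(9N).
  (N!)^9/(9N)! ~ (2π N)^(9/2) (N/e)^(9N) / [sqrt(2π·9N) (9N/e)^(9N)]
     = (2π N)^(9/2) / sqrt(2π·9N) · (N/(9N))^(9N)
     = (2π N)^((9−1)/2) / 3 · 9^(−9N).
Since 9^9 > 1, the factor 9^(−9N) decays exponentially, so the ratio → 0. Substituting N = 17n gives the stated form.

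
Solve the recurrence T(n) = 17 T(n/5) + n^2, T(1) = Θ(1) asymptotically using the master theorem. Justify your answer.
T(n) = Θ(n^2)

log_5 17 ≈ 1.760. f(n) = n^2 dominates n^(log_5 17) since 2 > 1.760, and the regularity condition a·f(n/b) = 17·(n/5)^2 = (17/25)·n^2 ≤ c·f(n) holds with c = 17/25 ≈ 0.68 < 1. So this is Case 3: T(n) = Θ(f(n)) = Θ(n^2).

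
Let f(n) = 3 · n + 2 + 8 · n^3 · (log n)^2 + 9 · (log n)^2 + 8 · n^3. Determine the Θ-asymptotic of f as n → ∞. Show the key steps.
f(n) ∈ Θ(n^3 · (log n)^2)

Compare the terms by growth order. For large n, n^a · (log n)^b dominates n^a' · (log n)^b' iff a > a', or (a = a' and b > b'). Ranking the 5 terms shows the dominant one is 8 · n^3 · (log n)^2. Hence f(n) ∈ Θ(n^3 · (log n)^2).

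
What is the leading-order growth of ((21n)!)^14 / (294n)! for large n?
((21n)!)^14/(294n)! ~ ((2π·21n)^(13/2) / sqrt(14)) · 14^(−14·21n)  →  0

Write N = 21n. Stirling: N! ~ sqrt(2π N)(N/e)^N and (14N)! ~ sqrt(2π·14N)·(14N/e)^(14N).
  (N!)^14/(14N)! ~ (2π N)^(14/2) (N/e)^(14N) / [sqrt(2π·14N) (14N/e)^(14N)]
     = (2π N)^(14/2) / sqrt(2π·14N) · (N/(14N))^(14N)
     = (2π N)^((14−1)/2) / sqrt(14) · 14^(−14N).
Since 14^14 > 1, the factor 14^(−14N) decays exponentially, so the ratio → 0. Substituting N = 21n gives the stated form.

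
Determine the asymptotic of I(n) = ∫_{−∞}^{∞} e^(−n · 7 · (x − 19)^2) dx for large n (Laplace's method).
I(n) = sqrt(π/(7n))

Here φ(x) = 7 · (x − 19)^2 has its unique minimum at x* = 19 with φ(x*) = 0 and φ''(x*) = 14. Laplace's method gives
  I(n) ~ e^(−n φ(x*)) · sqrt(2π / (n · φ''(x*))) = sqrt(2π / (14n)) = sqrt(π/(7n)).
This is exact: substituting u = (x − 19)·sqrt(7n) gives I(n) = (1/sqrt(7n)) ∫_{−∞}^{∞} e^(−u^2) du = sqrt(π/(7n)).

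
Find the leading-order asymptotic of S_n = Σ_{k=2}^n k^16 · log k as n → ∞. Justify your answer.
S_n ~ n^17 log n / 17 − n^17 / 289

By integral comparison, S_n = ∫_1^n x^16 · log x dx + O(n^16 · log n). For the integral, ∫ x^16 log x dx = n^17 log n / 17 − n^17/289 (integration by parts). Hence S_n ~ n^17 log n / 17 − n^17 / 289.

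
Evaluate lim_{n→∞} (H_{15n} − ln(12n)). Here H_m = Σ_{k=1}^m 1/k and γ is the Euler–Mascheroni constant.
lim = ln(5/4) + γ

By Euler-Maclaurin, H_m = ln m + γ + O(1/m). So
  H_{15n} − ln(12n) = ln(15n) + γ − ln(12n) + O(1/n)
                       = ln(15/12) + γ + O(1/n).
Hence the limit is ln(15/12) + γ (= ln(5/4)).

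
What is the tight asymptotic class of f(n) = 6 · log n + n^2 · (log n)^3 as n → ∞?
f(n) ∈ Θ(n^2 · (log n)^3)

Compare the terms by growth order. For large n, n^a · (log n)^b dominates n^a' · (log n)^b' iff a > a', or (a = a' and b > b'). Ranking the 2 terms shows the dominant one is n^2 · (log n)^3. Hence f(n) ∈ Θ(n^2 · (log n)^3).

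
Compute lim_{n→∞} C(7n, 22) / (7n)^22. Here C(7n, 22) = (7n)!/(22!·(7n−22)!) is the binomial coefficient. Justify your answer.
lim = 1/22! = 1/1124000727777607680000

With N = 7n → ∞: C(N, 22) / N^22 = [N(N−1)…(N−21)] / (22! · N^22) = (1/22!) · 1 · (1 − 1/(7n)) · … · (1 − 21/(7n)). Each factor → 1 as N → ∞, so the limit is 1/22! = 1/1124000727777607680000.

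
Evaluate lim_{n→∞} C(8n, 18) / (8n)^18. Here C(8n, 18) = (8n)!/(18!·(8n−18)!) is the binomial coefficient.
lim = 1/18! = 1/6402373705728000

With N = 8n → ∞: C(N, 18) / N^18 = [N(N−1)…(N−17)] / (18! · N^18) = (1/18!) · 1 · (1 − 1/(8n)) · … · (1 − 17/(8n)). Each factor → 1 as N → ∞, so the limit is 1/18! = 1/6402373705728000.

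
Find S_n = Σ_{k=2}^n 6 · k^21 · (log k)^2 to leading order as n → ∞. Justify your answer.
S_n ~ 3 · n^22 · (log n)^2 / 11

By integral comparison, S_n = ∫_1^n 6 · x^21 · (log x)^2 dx + O(n^21 · (log n)^2). For the integral, the leading term of ∫_1^n x^21 (log x)^2 dx is n^22/22 · (log n)^2 (by repeated integration by parts; each step lowers the log-exponent and produces a relatively O(1/log n) correction). Hence S_n ~ 3 · n^22 · (log n)^2 / 11.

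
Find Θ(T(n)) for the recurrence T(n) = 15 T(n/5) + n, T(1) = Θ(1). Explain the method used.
T(n) = Θ(n^(log_5 15))

Master theorem: compare f(n) = n to n^(log_5 15) where log_5 15 ≈ 1.683. Since 1 < log_5 15, we have f(n) = O(n^(log_5 15 − ε)) for some ε > 0 — Case 1. Hence T(n) = Θ(n^(log_5 15)).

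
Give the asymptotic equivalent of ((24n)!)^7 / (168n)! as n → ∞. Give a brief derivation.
((24n)!)^7/(168n)! ~ ((2π·24n)^(6/2) / sqrt(7)) · 7^(−7·24n)  →  0

Write N = 24n. Stirling: N! ~ sqrt(2π N)(N/e)^N and (7N)! ~ sqrt(2π·7N)·(7N/e)^(7N).
  (N!)^7/(7N)! ~ (2π N)^(7/2) (N/e)^(7N) / [sqrt(2π·7N) (7N/e)^(7N)]
     = (2π N)^(7/2) / sqrt(2π·7N) · (N/(7N))^(7N)
     = (2π N)^((7−1)/2) / sqrt(7) · 7^(−7N).
Since 7^7 > 1, the factor 7^(−7N) decays exponentially, so the ratio → 0. Substituting N = 24n gives the stated form.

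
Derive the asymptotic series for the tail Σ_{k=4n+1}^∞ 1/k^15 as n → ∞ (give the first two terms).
Σ_{k>4n} 1/k^15 = 1/(14 · (4n)^14) − 1/(2 · (4n)^15) + O(1/(4n)^16)

Compare to the integral: ∫_{4n}^∞ x^(−15) dx = [−x^(−14)/14]_{4n}^∞ = 1/((15−1)·(4n)^14). The Euler-Maclaurin correction adds −f(4n)/2 = −1/(2·(4n)^15). Euler-Maclaurin then gives
  Σ_{k>4n} 1/k^15 = ∫_{4n}^∞ dx/x^15 − 1/(2·(4n)^15) + O(1/(4n)^16).
(Equivalently this is ζ(15) − Σ_{k≤4n} 1/k^15.)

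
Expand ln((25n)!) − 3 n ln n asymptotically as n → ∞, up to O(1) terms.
ln((25n)!) − 3 n ln n = 22 n ln n + 25(ln 25 − 1) n + (1/2) ln(2π·25n) + O(1/n)

Stirling: ln((25n)!) = 25n ln(25n) − 25n + (1/2) ln(2π·25n) + O(1/n).
Expand 25n ln(25n) = 25n (ln n + ln 25) = 25n ln n + 25n ln 25.
Subtract 3n ln n: leading term is (25 − 3) n ln n = 22 n ln n. The next term is 25n ln 25 − 25n = 25(ln 25 − 1) n. Then the (1/2) ln(2π·25n) correction.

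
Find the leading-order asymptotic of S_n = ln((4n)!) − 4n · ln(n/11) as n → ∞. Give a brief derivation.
S_n ~ 4n · (ln 44 − 1) + O(ln n)

Stirling: ln((4n)!) = 4n ln(4n) − 4n + O(ln n).
  S_n = 4n ln(4n) − 4n − 4n ln(n/11) + O(ln n)
      = 4n ln(4n) − 4n ln n + 4n ln 11 − 4n + O(ln n)
      = 4n ln 4 + 4n ln 11 − 4n + O(ln n)
      = 4n (ln 44 − 1) + O(ln n).
Numerically ln(44) − 1 ≈ 2.7842.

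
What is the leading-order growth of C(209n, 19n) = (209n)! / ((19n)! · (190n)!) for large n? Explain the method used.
C(209n, 19n) ~ (285311670611/10000000000)^(19n) · sqrt(11/(20π·19n))

Write N = 19n. Apply Stirling to each factorial:
  (11N)! ~ sqrt(2π·11N) · (11N/e)^(11N),
  N! ~ sqrt(2π N) · (N/e)^N,
  (10N)! ~ sqrt(2π·10N) · (10N/e)^(10N).
The exponential factors combine to (11N)^(11N) / (N^N · (10N)^(10N)) = 11^(11N)/10^(10N) = (11^11/10^10)^N = (285311670611/10000000000)^N.
The square-root prefactors combine to sqrt(2π·11N) / (sqrt(2π N)·sqrt(2π·10N)) = sqrt(11 / (2π·10·N)) = sqrt(11/(20π·19n)).
Substituting N = 19n: C(209n, 19n) ~ (285311670611/10000000000)^(19n) · sqrt(11/(20π·19n)).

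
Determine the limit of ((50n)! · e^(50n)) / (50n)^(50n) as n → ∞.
lim = ∞

Stirling: (50n)! ~ sqrt(2π·50n) · (50n/e)^(50n). Hence
  (50n)! · e^(50n) / (50n)^(50n) ~ sqrt(2π·50n) = sqrt(2π·50) · sqrt(n) → ∞.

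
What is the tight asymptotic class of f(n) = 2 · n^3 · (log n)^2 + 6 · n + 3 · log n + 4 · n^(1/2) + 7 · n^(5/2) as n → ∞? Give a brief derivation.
f(n) ∈ Θ(n^3 · (log n)^2)

Compare the terms by growth order. For large n, n^a · (log n)^b dominates n^a' · (log n)^b' iff a > a', or (a = a' and b > b'). Ranking the 5 terms shows the dominant one is 2 · n^3 · (log n)^2. Hence f(n) ∈ Θ(n^3 · (log n)^2).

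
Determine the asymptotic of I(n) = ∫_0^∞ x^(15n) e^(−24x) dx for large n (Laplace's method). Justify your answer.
I(n) ~ (sqrt(2π·15n) / 24) · (15n/(24e))^(15n)

Write the integrand as exp(15n ln x − 24x) and set f(x) = 15n ln x − 24x. Then f'(x) = 15n/x − 24 = 0 at x* = 15n/24, and f''(x*) = −15n/x*^2 = −24^2/(15n). Laplace's method (interior maximum) gives
  I(n) ~ e^(f(x*)) · sqrt(2π / |f''(x*)|)
        = exp(15n ln(15n/24) − 15n) · sqrt(2π · 15n / 24^2)
        = (15n/24)^(15n) e^(−15n) · sqrt(2π·15n) / 24
        = (sqrt(2π·15n) / 24) · (15n/(24e))^(15n).
This matches Γ(15n+1)/24^(15n+1) with Stirling applied to Γ.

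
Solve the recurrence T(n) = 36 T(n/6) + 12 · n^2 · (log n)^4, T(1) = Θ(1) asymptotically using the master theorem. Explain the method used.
T(n) = Θ(n^2 · (log n)^5)

Here log_6 36 = 2 and f(n) = 12 · n^2 · (log n)^4 = Θ(n^(log_6 36) · (log n)^4). This is the extended Case 2 of the master theorem (f matches the critical exponent up to log factors), giving T(n) = Θ(n^(log_6 36) · (log n)^(4+1)) = Θ(n^2 · (log n)^5).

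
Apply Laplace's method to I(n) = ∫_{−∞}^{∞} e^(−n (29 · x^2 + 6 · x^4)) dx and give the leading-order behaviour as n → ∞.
I(n) ~ sqrt(π/(29n))

φ(x) = 29 · x^2 + 6 · x^4 has its unique global minimum at x* = 0 (since φ'(x) = 58x + 24x^3 = 0 only at x = 0 for real x with both coefficients positive, and φ → ∞ as |x| → ∞). At x* = 0, φ(0) = 0 and φ''(0) = 58. Laplace's method then gives
  I(n) ~ sqrt(2π / (n · φ''(0))) · e^(−n φ(0)) = sqrt(2π / (58n)) = sqrt(π/(29n)).
The 6 · x^4 term contributes only at subleading order (an O(1/n) relative correction).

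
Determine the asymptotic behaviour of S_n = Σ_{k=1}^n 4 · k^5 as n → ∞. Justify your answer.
S_n ~ 2 · n^6 / 3

By integral comparison (Euler-Maclaurin), Σ_{k=1}^n 4 · k^5 = 4 · ∫_0^n x^5 dx + O(n^5) = 4 · n^6/6 = 2 · n^6 / 3 + O(n^5). (Equivalently, Faulhaber's formula gives the same leading term.)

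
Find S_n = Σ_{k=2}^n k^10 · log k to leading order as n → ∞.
S_n ~ n^11 log n / 11 − n^11 / 121

By integral comparison, S_n = ∫_1^n x^10 · log x dx + O(n^10 · log n). For the integral, ∫ x^10 log x dx = n^11 log n / 11 − n^11/121 (integration by parts). Hence S_n ~ n^11 log n / 11 − n^11 / 121.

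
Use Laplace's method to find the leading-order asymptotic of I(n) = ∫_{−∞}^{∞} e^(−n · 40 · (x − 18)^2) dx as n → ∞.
I(n) = sqrt(π/(40n))

Here φ(x) = 40 · (x − 18)^2 has its unique minimum at x* = 18 with φ(x*) = 0 and φ''(x*) = 80. Laplace's method gives
  I(n) ~ e^(−n φ(x*)) · sqrt(2π / (n · φ''(x*))) = sqrt(2π / (80n)) = sqrt(π/(40n)).
This is exact: substituting u = (x − 18)·sqrt(40n) gives I(n) = (1/sqrt(40n)) ∫_{−∞}^{∞} e^(−u^2) du = sqrt(π/(40n)).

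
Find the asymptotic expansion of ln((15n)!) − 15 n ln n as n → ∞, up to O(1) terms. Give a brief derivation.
ln((15n)!) − 15 n ln n = 15(ln 15 − 1) n + (1/2) ln(2π·15n) + O(1/n)

Stirling: ln((15n)!) = 15n ln(15n) − 15n + (1/2) ln(2π·15n) + O(1/n).
Since 15n ln(15n) = 15n ln n + 15n ln 15, subtracting 15n ln n cancels the n ln n term exactly. What remains is 15(ln 15 − 1) n + (1/2) ln(2π·15n) + O(1/n).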